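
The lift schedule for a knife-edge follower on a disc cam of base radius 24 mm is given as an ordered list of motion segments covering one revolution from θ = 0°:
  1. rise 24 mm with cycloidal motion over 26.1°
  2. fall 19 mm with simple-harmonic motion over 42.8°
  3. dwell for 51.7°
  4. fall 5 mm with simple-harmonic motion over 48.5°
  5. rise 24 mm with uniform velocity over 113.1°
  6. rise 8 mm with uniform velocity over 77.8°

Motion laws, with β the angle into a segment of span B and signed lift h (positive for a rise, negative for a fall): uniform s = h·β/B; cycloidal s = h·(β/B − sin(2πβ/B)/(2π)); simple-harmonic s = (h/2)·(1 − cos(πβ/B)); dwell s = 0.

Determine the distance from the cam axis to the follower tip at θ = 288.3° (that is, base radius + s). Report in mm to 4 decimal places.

seg 1 [0°–26.1°] cycloidal, h=24: full span → s += 24 → s = 24.0000
seg 2 [26.1°–68.9°] simple-harmonic, h=-19: full span → s += -19 → s = 5.0000
seg 3 [68.9°–120.6°] dwell: s stays 5.0000
seg 4 [120.6°–169.1°] simple-harmonic, h=-5: full span → s += -5 → s = 0.0000
seg 5 [169.1°–282.2°] uniform, h=24: full span → s += 24 → s = 24.0000
seg 6 [282.2°–360°] uniform, h=8: θ=288.3° here. β=6.1, B=77.8. 8·6.1/77.8 = 0.6272 → s = 24.6272
radial distance = base radius + s = 24 + 24.6272 = 48.6272

48.6272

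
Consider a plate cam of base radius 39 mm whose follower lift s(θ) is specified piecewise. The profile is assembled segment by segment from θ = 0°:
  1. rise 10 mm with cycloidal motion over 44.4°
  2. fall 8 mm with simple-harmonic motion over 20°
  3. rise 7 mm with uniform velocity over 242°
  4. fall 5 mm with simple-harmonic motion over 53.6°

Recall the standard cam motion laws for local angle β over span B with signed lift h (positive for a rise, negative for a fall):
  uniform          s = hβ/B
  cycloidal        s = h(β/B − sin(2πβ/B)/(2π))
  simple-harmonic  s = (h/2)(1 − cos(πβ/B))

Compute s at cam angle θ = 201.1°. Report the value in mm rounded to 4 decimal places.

seg 1 [0°–44.4°] cycloidal, h=10: full span → s += 10 → s = 10.0000
seg 2 [44.4°–64.4°] simple-harmonic, h=-8: full span → s += -8 → s = 2.0000
seg 3 [64.4°–306.4°] uniform, h=7: θ=201.1° here. β=136.7, B=242. 7·136.7/242 = 3.9541 → s = 5.9541

5.9541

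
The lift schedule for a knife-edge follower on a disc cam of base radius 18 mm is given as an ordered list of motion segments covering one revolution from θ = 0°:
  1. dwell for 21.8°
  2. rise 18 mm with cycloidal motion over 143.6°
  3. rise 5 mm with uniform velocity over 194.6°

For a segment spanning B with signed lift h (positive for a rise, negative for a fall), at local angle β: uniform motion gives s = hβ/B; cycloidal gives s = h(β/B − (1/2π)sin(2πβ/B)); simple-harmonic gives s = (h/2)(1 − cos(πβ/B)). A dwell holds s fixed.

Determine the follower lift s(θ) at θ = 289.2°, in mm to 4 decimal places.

seg 1 [0°–21.8°] dwell: s stays 0.0000
seg 2 [21.8°–165.4°] cycloidal, h=18: full span → s += 18 → s = 18.0000
seg 3 [165.4°–360°] uniform, h=5: θ=289.2° here. β=123.8, B=194.6. 5·123.8/194.6 = 3.1809 → s = 21.1809

21.1809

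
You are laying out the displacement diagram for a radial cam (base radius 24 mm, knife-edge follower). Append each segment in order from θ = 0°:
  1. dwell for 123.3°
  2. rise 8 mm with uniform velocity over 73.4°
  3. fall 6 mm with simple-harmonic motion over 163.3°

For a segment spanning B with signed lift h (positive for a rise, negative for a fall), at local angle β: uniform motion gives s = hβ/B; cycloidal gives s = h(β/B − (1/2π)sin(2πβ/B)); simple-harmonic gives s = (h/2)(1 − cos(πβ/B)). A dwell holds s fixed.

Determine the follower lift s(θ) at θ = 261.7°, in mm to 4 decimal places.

seg 1 [0°–123.3°] dwell: s stays 0.0000
seg 2 [123.3°–196.7°] uniform, h=8: full span → s += 8 → s = 8.0000
seg 3 [196.7°–360°] simple-harmonic, h=-6: θ=261.7° here. β=65, B=163.3. -6/2·(1 − cos(π·0.3980)) = -2.0554 → s = 5.9446

5.9446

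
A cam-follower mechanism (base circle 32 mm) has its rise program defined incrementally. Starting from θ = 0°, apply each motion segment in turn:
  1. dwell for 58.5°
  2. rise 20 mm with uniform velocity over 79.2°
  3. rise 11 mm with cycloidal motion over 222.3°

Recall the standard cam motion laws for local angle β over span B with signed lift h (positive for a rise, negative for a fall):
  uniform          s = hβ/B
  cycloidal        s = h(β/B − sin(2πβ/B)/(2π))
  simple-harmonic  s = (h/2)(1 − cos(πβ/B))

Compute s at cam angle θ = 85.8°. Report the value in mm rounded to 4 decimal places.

seg 1 [0°–58.5°] dwell: s stays 0.0000
seg 2 [58.5°–137.7°] uniform, h=20: θ=85.8° here. β=27.3, B=79.2. 20·27.3/79.2 = 6.8939 → s = 6.8939

6.8939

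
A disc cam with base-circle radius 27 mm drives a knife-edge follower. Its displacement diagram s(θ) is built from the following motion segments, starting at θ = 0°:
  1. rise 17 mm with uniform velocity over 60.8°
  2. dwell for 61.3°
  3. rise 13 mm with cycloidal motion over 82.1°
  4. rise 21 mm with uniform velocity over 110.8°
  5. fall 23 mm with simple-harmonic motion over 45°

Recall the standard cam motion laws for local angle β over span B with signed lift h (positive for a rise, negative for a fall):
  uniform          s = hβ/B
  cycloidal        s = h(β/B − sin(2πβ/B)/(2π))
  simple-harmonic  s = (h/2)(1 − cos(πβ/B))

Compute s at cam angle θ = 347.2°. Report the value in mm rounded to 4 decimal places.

seg 1 [0°–60.8°] uniform, h=17: full span → s += 17 → s = 17.0000
seg 2 [60.8°–122.1°] dwell: s stays 17.0000
seg 3 [122.1°–204.2°] cycloidal, h=13: full span → s += 13 → s = 30.0000
seg 4 [204.2°–315°] uniform, h=21: full span → s += 21 → s = 51.0000
seg 5 [315°–360°] simple-harmonic, h=-23: θ=347.2° here. β=32.2, B=45. -23/2·(1 − cos(π·0.7156)) = -18.7059 → s = 32.2941

32.2941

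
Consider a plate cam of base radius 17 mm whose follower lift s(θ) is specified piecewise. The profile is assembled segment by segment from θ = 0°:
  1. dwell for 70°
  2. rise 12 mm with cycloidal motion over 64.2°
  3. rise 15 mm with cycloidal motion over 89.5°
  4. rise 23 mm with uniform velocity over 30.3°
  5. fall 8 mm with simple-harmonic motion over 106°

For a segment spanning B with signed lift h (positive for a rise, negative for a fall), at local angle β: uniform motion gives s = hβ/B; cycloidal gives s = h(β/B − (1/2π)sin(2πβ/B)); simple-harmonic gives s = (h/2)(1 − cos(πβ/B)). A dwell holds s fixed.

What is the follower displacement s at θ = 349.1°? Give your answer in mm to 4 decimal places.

seg 1 [0°–70°] dwell: s stays 0.0000
seg 2 [70°–134.2°] cycloidal, h=12: full span → s += 12 → s = 12.0000
seg 3 [134.2°–223.7°] cycloidal, h=15: full span → s += 15 → s = 27.0000
seg 4 [223.7°–254°] uniform, h=23: full span → s += 23 → s = 50.0000
seg 5 [254°–360°] simple-harmonic, h=-8: θ=349.1° here. β=95.1, B=106. -8/2·(1 − cos(π·0.8972)) = -7.7931 → s = 42.2069

42.2069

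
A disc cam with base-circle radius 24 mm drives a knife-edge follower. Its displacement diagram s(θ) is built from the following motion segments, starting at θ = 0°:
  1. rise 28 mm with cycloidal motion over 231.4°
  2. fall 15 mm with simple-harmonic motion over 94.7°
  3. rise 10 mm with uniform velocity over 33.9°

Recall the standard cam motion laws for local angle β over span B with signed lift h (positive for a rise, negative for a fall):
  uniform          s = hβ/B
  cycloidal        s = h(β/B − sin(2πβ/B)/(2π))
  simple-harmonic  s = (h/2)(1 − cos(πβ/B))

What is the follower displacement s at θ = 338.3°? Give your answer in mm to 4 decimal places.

seg 1 [0°–231.4°] cycloidal, h=28: full span → s += 28 → s = 28.0000
seg 2 [231.4°–326.1°] simple-harmonic, h=-15: full span → s += -15 → s = 13.0000
seg 3 [326.1°–360°] uniform, h=10: θ=338.3° here. β=12.2, B=33.9. 10·12.2/33.9 = 3.5988 → s = 16.5988

16.5988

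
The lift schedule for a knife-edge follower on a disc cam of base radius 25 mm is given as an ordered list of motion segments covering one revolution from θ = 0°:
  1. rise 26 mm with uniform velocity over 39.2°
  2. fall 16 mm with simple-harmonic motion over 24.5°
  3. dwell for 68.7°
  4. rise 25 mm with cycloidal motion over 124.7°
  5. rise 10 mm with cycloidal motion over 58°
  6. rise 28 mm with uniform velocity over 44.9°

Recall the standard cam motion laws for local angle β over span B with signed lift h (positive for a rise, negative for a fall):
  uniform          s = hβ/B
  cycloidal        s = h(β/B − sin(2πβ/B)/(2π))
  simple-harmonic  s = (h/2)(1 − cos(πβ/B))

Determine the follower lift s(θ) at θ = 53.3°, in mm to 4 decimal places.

seg 1 [0°–39.2°] uniform, h=26: full span → s += 26 → s = 26.0000
seg 2 [39.2°–63.7°] simple-harmonic, h=-16: θ=53.3° here. β=14.1, B=24.5. -16/2·(1 − cos(π·0.5755)) = -9.8800 → s = 16.1200

16.1200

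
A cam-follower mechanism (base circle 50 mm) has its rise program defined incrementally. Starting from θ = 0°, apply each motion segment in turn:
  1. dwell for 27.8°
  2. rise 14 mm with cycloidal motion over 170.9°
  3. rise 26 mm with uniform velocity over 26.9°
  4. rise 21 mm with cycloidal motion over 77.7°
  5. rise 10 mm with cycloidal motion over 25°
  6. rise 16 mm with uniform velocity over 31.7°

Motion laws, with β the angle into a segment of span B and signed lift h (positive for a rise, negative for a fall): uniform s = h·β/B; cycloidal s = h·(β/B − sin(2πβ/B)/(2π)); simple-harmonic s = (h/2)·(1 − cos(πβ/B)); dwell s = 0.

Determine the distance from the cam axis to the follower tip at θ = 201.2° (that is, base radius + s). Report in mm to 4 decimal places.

seg 1 [0°–27.8°] dwell: s stays 0.0000
seg 2 [27.8°–198.7°] cycloidal, h=14: full span → s += 14 → s = 14.0000
seg 3 [198.7°–225.6°] uniform, h=26: θ=201.2° here. β=2.5, B=26.9. 26·2.5/26.9 = 2.4164 → s = 16.4164
radial distance = base radius + s = 50 + 16.4164 = 66.4164

66.4164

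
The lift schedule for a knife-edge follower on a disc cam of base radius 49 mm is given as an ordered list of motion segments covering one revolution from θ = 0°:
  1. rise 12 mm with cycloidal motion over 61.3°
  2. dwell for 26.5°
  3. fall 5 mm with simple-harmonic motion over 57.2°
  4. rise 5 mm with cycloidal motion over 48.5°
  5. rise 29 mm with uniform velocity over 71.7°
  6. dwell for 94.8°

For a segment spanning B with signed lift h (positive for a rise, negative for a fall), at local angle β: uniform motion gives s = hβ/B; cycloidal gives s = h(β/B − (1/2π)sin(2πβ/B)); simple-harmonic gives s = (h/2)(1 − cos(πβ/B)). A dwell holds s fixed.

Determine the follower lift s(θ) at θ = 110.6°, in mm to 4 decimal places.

seg 1 [0°–61.3°] cycloidal, h=12: full span → s += 12 → s = 12.0000
seg 2 [61.3°–87.8°] dwell: s stays 12.0000
seg 3 [87.8°–145°] simple-harmonic, h=-5: θ=110.6° here. β=22.8, B=57.2. -5/2·(1 − cos(π·0.3986)) = -1.7170 → s = 10.2830

10.2830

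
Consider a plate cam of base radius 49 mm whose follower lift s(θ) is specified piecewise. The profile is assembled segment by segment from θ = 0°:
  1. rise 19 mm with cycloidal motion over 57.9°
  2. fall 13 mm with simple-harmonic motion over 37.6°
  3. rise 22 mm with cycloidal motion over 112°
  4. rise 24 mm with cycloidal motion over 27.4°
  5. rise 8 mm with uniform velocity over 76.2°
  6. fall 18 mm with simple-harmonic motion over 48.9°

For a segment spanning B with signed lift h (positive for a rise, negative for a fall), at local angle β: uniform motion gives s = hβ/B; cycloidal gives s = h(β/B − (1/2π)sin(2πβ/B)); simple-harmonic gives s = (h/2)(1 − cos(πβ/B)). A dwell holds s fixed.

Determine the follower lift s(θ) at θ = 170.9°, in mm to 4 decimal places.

seg 1 [0°–57.9°] cycloidal, h=19: full span → s += 19 → s = 19.0000
seg 2 [57.9°–95.5°] simple-harmonic, h=-13: full span → s += -13 → s = 6.0000
seg 3 [95.5°–207.5°] cycloidal, h=22: θ=170.9° here. β=75.4, B=112. 22·(0.6732 − sin(2π·0.6732)/(2π)) = 17.9125 → s = 23.9125

23.9125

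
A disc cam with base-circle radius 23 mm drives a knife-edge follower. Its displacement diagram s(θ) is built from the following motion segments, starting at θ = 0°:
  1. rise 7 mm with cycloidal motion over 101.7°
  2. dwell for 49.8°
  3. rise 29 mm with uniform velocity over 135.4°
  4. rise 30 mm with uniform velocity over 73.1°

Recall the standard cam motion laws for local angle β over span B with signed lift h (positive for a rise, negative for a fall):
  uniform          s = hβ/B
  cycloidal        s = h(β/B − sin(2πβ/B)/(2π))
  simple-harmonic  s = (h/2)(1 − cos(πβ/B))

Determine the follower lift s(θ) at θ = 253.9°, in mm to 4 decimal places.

seg 1 [0°–101.7°] cycloidal, h=7: full span → s += 7 → s = 7.0000
seg 2 [101.7°–151.5°] dwell: s stays 7.0000
seg 3 [151.5°–286.9°] uniform, h=29: θ=253.9° here. β=102.4, B=135.4. 29·102.4/135.4 = 21.9321 → s = 28.9321

28.9321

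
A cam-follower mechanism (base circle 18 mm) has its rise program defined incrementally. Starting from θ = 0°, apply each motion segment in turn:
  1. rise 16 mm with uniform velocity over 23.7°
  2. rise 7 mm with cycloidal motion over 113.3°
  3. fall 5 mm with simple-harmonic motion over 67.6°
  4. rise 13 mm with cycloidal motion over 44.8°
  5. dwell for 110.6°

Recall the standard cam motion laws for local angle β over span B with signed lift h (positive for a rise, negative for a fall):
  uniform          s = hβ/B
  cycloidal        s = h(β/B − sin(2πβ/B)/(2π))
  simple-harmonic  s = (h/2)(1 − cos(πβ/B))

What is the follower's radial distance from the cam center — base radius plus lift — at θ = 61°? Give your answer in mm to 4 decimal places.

seg 1 [0°–23.7°] uniform, h=16: full span → s += 16 → s = 16.0000
seg 2 [23.7°–137°] cycloidal, h=7: θ=61° here. β=37.3, B=113.3. 7·(0.3292 − sin(2π·0.3292)/(2π)) = 1.3256 → s = 17.3256
radial distance = base radius + s = 18 + 17.3256 = 35.3256

35.3256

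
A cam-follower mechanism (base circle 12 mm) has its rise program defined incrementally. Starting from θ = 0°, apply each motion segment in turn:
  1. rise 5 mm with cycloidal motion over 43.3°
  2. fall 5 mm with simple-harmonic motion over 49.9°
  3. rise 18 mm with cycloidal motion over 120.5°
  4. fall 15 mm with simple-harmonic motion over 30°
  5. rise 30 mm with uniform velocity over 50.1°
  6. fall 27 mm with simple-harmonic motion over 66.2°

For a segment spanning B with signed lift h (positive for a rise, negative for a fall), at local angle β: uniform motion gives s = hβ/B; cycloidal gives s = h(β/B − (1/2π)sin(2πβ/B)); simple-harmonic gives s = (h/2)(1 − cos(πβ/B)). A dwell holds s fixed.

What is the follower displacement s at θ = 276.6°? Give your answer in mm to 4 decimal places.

seg 1 [0°–43.3°] cycloidal, h=5: full span → s += 5 → s = 5.0000
seg 2 [43.3°–93.2°] simple-harmonic, h=-5: full span → s += -5 → s = 0.0000
seg 3 [93.2°–213.7°] cycloidal, h=18: full span → s += 18 → s = 18.0000
seg 4 [213.7°–243.7°] simple-harmonic, h=-15: full span → s += -15 → s = 3.0000
seg 5 [243.7°–293.8°] uniform, h=30: θ=276.6° here. β=32.9, B=50.1. 30·32.9/50.1 = 19.7006 → s = 22.7006

22.7006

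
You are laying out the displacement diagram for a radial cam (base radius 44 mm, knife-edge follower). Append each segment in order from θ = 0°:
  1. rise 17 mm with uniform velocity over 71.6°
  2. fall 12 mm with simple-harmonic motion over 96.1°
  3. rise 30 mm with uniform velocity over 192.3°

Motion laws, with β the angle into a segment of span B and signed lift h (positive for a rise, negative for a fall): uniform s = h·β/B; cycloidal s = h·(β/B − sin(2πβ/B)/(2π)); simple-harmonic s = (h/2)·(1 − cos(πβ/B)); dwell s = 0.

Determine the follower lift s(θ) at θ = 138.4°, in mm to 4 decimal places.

seg 1 [0°–71.6°] uniform, h=17: full span → s += 17 → s = 17.0000
seg 2 [71.6°–167.7°] simple-harmonic, h=-12: θ=138.4° here. β=66.8, B=96.1. -12/2·(1 − cos(π·0.6951)) = -9.4517 → s = 7.5483

7.5483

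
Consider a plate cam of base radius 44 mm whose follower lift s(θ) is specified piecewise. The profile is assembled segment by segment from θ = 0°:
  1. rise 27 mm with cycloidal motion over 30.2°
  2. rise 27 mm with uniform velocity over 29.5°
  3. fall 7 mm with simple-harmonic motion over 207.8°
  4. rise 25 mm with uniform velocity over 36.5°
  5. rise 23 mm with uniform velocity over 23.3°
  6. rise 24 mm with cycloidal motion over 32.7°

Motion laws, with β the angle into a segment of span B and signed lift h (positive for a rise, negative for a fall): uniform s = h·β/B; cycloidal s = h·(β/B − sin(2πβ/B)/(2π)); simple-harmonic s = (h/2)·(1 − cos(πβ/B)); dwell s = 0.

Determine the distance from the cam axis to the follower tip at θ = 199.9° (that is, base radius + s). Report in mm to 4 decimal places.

seg 1 [0°–30.2°] cycloidal, h=27: full span → s += 27 → s = 27.0000
seg 2 [30.2°–59.7°] uniform, h=27: full span → s += 27 → s = 54.0000
seg 3 [59.7°–267.5°] simple-harmonic, h=-7: θ=199.9° here. β=140.2, B=207.8. -7/2·(1 − cos(π·0.6747)) = -5.3258 → s = 48.6742
radial distance = base radius + s = 44 + 48.6742 = 92.6742

92.6742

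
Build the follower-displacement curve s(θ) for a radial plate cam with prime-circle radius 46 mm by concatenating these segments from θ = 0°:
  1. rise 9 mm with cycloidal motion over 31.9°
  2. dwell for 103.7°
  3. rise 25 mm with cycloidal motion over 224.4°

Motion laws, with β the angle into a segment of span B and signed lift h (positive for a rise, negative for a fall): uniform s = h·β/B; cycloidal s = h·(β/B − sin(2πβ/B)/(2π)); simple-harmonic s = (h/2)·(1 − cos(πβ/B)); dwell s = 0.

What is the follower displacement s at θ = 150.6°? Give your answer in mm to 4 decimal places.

seg 1 [0°–31.9°] cycloidal, h=9: full span → s += 9 → s = 9.0000
seg 2 [31.9°–135.6°] dwell: s stays 9.0000
seg 3 [135.6°–360°] cycloidal, h=25: θ=150.6° here. β=15, B=224.4. 25·(0.0668 − sin(2π·0.0668)/(2π)) = 0.0487 → s = 9.0487

9.0487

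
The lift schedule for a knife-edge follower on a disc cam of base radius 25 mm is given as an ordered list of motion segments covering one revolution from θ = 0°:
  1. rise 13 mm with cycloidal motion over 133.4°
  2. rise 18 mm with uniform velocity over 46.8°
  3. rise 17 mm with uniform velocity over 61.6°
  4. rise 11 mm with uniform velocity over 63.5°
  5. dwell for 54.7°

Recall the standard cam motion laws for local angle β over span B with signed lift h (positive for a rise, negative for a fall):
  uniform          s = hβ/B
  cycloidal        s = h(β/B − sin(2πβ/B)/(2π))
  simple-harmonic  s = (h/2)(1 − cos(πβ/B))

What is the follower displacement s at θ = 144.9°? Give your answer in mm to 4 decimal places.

seg 1 [0°–133.4°] cycloidal, h=13: full span → s += 13 → s = 13.0000
seg 2 [133.4°–180.2°] uniform, h=18: θ=144.9° here. β=11.5, B=46.8. 18·11.5/46.8 = 4.4231 → s = 17.4231

17.4231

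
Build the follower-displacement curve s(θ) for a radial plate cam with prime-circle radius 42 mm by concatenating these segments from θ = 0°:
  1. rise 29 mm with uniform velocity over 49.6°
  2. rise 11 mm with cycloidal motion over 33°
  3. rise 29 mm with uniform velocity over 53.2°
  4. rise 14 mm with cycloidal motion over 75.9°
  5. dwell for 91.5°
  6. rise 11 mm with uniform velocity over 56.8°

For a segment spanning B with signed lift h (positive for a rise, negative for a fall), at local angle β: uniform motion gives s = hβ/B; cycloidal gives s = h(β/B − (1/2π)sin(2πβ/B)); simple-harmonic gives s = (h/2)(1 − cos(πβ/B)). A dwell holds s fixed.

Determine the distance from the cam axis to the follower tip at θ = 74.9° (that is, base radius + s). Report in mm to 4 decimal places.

seg 1 [0°–49.6°] uniform, h=29: full span → s += 29 → s = 29.0000
seg 2 [49.6°–82.6°] cycloidal, h=11: θ=74.9° here. β=25.3, B=33. 11·(0.7667 − sin(2π·0.7667)/(2π)) = 10.1744 → s = 39.1744
radial distance = base radius + s = 42 + 39.1744 = 81.1744

81.1744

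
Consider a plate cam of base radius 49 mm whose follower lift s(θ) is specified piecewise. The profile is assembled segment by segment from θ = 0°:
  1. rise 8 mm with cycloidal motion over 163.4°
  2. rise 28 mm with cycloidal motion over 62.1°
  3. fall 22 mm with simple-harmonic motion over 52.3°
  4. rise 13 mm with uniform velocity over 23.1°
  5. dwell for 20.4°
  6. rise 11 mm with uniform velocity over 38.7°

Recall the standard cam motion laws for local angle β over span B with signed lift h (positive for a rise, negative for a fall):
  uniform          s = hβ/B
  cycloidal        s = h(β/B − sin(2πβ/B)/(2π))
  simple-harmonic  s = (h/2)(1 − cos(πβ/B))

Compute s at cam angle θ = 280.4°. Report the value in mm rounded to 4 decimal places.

seg 1 [0°–163.4°] cycloidal, h=8: full span → s += 8 → s = 8.0000
seg 2 [163.4°–225.5°] cycloidal, h=28: full span → s += 28 → s = 36.0000
seg 3 [225.5°–277.8°] simple-harmonic, h=-22: full span → s += -22 → s = 14.0000
seg 4 [277.8°–300.9°] uniform, h=13: θ=280.4° here. β=2.6, B=23.1. 13·2.6/23.1 = 1.4632 → s = 15.4632

15.4632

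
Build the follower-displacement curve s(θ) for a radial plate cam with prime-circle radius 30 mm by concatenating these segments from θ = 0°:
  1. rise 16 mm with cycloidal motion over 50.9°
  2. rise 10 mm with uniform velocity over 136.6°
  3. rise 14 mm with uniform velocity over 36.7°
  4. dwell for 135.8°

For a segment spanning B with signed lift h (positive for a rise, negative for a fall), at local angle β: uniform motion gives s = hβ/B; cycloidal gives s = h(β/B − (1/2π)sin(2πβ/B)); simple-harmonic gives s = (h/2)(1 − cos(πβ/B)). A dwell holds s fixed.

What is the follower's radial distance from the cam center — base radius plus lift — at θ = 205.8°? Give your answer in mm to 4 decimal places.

seg 1 [0°–50.9°] cycloidal, h=16: full span → s += 16 → s = 16.0000
seg 2 [50.9°–187.5°] uniform, h=10: full span → s += 10 → s = 26.0000
seg 3 [187.5°–224.2°] uniform, h=14: θ=205.8° here. β=18.3, B=36.7. 14·18.3/36.7 = 6.9809 → s = 32.9809
radial distance = base radius + s = 30 + 32.9809 = 62.9809

62.9809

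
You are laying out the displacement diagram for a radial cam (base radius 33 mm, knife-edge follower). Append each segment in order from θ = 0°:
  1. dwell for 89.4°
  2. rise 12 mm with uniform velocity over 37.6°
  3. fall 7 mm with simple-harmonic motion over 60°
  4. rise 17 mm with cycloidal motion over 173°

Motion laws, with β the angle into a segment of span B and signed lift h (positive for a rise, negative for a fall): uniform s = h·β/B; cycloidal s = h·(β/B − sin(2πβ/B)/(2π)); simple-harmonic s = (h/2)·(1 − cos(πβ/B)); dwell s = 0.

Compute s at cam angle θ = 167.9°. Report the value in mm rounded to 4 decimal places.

seg 1 [0°–89.4°] dwell: s stays 0.0000
seg 2 [89.4°–127°] uniform, h=12: full span → s += 12 → s = 12.0000
seg 3 [127°–187°] simple-harmonic, h=-7: θ=167.9° here. β=40.9, B=60. -7/2·(1 − cos(π·0.6817)) = -5.3908 → s = 6.6092

6.6092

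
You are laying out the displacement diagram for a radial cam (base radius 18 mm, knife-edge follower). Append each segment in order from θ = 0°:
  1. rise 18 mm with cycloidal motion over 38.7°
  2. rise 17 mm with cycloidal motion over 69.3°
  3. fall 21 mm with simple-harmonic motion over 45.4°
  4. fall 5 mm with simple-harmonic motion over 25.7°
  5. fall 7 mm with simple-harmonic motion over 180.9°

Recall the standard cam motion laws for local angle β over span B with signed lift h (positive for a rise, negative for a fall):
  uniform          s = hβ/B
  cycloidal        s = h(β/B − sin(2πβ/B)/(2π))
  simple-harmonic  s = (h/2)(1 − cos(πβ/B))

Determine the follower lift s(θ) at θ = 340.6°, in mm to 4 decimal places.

seg 1 [0°–38.7°] cycloidal, h=18: full span → s += 18 → s = 18.0000
seg 2 [38.7°–108°] cycloidal, h=17: full span → s += 17 → s = 35.0000
seg 3 [108°–153.4°] simple-harmonic, h=-21: full span → s += -21 → s = 14.0000
seg 4 [153.4°–179.1°] simple-harmonic, h=-5: full span → s += -5 → s = 9.0000
seg 5 [179.1°–360°] simple-harmonic, h=-7: θ=340.6° here. β=161.5, B=180.9. -7/2·(1 − cos(π·0.8928)) = -6.8032 → s = 2.1968

2.1968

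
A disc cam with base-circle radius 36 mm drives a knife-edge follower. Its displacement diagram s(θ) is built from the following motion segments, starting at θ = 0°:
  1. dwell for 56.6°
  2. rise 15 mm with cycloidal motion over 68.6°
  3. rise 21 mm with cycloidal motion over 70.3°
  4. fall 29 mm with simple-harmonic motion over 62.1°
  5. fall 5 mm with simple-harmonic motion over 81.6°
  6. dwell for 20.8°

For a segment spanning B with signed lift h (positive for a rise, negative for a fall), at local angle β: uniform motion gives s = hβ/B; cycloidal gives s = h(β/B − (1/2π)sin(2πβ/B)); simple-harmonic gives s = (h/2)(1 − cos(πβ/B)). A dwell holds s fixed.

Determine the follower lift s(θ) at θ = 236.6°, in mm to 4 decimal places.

seg 1 [0°–56.6°] dwell: s stays 0.0000
seg 2 [56.6°–125.2°] cycloidal, h=15: full span → s += 15 → s = 15.0000
seg 3 [125.2°–195.5°] cycloidal, h=21: full span → s += 21 → s = 36.0000
seg 4 [195.5°–257.6°] simple-harmonic, h=-29: θ=236.6° here. β=41.1, B=62.1. -29/2·(1 − cos(π·0.6618)) = -21.5586 → s = 14.4414

14.4414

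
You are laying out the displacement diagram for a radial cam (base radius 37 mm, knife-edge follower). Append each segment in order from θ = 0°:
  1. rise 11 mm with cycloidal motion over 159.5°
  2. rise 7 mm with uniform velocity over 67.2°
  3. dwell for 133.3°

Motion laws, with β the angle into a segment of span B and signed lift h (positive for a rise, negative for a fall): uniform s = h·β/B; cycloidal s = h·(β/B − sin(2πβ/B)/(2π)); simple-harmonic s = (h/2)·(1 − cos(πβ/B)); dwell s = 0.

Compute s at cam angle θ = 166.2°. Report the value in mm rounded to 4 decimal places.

seg 1 [0°–159.5°] cycloidal, h=11: full span → s += 11 → s = 11.0000
seg 2 [159.5°–226.7°] uniform, h=7: θ=166.2° here. β=6.7, B=67.2. 7·6.7/67.2 = 0.6979 → s = 11.6979

11.6979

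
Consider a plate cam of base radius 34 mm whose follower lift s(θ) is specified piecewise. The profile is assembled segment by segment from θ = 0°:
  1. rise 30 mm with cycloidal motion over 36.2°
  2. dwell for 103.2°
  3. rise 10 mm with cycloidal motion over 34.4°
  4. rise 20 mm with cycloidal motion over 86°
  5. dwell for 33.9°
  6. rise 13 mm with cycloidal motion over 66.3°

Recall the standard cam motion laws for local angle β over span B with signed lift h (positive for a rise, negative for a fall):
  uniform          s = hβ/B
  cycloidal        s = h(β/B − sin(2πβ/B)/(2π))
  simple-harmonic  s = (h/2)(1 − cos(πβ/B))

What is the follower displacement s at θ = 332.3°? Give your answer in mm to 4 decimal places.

seg 1 [0°–36.2°] cycloidal, h=30: full span → s += 30 → s = 30.0000
seg 2 [36.2°–139.4°] dwell: s stays 30.0000
seg 3 [139.4°–173.8°] cycloidal, h=10: full span → s += 10 → s = 40.0000
seg 4 [173.8°–259.8°] cycloidal, h=20: full span → s += 20 → s = 60.0000
seg 5 [259.8°–293.7°] dwell: s stays 60.0000
seg 6 [293.7°–360°] cycloidal, h=13: θ=332.3° here. β=38.6, B=66.3. 13·(0.5822 − sin(2π·0.5822)/(2π)) = 8.5904 → s = 68.5904

68.5904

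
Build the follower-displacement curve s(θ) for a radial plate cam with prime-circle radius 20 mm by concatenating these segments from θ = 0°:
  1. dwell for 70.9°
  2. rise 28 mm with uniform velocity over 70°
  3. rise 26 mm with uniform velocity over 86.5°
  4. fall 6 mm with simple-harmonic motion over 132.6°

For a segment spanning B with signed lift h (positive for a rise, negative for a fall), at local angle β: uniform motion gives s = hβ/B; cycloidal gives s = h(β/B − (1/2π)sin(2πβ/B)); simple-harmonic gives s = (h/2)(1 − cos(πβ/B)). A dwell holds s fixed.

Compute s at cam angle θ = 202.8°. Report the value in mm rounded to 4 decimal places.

seg 1 [0°–70.9°] dwell: s stays 0.0000
seg 2 [70.9°–140.9°] uniform, h=28: full span → s += 28 → s = 28.0000
seg 3 [140.9°–227.4°] uniform, h=26: θ=202.8° here. β=61.9, B=86.5. 26·61.9/86.5 = 18.6058 → s = 46.6058

46.6058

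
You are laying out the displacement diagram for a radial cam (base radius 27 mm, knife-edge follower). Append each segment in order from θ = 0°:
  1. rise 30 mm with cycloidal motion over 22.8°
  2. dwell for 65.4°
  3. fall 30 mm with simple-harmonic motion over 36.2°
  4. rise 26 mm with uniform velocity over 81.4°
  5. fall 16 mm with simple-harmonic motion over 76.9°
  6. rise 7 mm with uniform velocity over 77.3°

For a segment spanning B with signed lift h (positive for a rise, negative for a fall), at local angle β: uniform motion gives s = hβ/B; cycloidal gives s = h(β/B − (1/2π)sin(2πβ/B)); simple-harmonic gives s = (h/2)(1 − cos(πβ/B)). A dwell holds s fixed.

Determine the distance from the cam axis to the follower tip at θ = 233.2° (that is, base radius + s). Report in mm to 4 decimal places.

seg 1 [0°–22.8°] cycloidal, h=30: full span → s += 30 → s = 30.0000
seg 2 [22.8°–88.2°] dwell: s stays 30.0000
seg 3 [88.2°–124.4°] simple-harmonic, h=-30: full span → s += -30 → s = 0.0000
seg 4 [124.4°–205.8°] uniform, h=26: full span → s += 26 → s = 26.0000
seg 5 [205.8°–282.7°] simple-harmonic, h=-16: θ=233.2° here. β=27.4, B=76.9. -16/2·(1 − cos(π·0.3563)) = -4.5100 → s = 21.4900
radial distance = base radius + s = 27 + 21.4900 = 48.4900

48.4900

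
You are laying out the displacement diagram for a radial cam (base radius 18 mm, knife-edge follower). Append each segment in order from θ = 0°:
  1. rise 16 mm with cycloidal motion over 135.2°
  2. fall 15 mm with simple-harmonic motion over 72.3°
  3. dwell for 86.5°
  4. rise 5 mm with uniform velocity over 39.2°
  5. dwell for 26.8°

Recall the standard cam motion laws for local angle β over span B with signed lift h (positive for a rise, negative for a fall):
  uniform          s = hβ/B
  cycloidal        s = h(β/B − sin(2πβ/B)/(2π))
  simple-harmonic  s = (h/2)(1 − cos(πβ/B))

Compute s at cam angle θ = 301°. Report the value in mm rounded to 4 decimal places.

seg 1 [0°–135.2°] cycloidal, h=16: full span → s += 16 → s = 16.0000
seg 2 [135.2°–207.5°] simple-harmonic, h=-15: full span → s += -15 → s = 1.0000
seg 3 [207.5°–294°] dwell: s stays 1.0000
seg 4 [294°–333.2°] uniform, h=5: θ=301° here. β=7, B=39.2. 5·7/39.2 = 0.8929 → s = 1.8929

1.8929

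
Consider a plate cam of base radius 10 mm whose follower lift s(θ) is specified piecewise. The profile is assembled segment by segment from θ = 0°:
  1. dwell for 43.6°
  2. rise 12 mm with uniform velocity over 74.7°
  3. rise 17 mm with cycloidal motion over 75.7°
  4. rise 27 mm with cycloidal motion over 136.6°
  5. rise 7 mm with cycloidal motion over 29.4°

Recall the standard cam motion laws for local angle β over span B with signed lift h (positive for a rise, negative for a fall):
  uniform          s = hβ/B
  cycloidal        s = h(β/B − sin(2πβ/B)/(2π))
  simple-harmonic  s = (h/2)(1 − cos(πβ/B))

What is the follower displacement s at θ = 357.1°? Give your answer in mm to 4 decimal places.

seg 1 [0°–43.6°] dwell: s stays 0.0000
seg 2 [43.6°–118.3°] uniform, h=12: full span → s += 12 → s = 12.0000
seg 3 [118.3°–194°] cycloidal, h=17: full span → s += 17 → s = 29.0000
seg 4 [194°–330.6°] cycloidal, h=27: full span → s += 27 → s = 56.0000
seg 5 [330.6°–360°] cycloidal, h=7: θ=357.1° here. β=26.5, B=29.4. 7·(0.9014 − sin(2π·0.9014)/(2π)) = 6.9566 → s = 62.9566

62.9566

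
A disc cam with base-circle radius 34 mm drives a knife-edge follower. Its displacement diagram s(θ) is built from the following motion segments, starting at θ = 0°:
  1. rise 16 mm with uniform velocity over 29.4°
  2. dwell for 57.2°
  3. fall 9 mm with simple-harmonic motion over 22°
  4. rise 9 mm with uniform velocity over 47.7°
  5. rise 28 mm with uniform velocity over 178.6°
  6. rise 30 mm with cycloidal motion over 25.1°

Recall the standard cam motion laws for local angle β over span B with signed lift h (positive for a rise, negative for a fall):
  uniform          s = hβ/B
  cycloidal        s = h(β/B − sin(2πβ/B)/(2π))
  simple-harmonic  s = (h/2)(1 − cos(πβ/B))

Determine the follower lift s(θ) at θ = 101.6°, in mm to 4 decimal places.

seg 1 [0°–29.4°] uniform, h=16: full span → s += 16 → s = 16.0000
seg 2 [29.4°–86.6°] dwell: s stays 16.0000
seg 3 [86.6°–108.6°] simple-harmonic, h=-9: θ=101.6° here. β=15, B=22. -9/2·(1 − cos(π·0.6818)) = -6.9329 → s = 9.0671

9.0671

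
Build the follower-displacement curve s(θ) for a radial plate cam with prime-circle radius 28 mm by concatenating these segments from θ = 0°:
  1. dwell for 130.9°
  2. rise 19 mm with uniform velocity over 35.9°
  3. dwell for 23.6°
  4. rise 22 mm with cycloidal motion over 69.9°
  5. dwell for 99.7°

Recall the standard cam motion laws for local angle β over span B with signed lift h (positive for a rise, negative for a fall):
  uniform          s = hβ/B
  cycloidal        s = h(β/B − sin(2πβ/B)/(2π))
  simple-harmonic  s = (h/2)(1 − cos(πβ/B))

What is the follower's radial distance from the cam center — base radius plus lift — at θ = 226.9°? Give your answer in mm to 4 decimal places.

seg 1 [0°–130.9°] dwell: s stays 0.0000
seg 2 [130.9°–166.8°] uniform, h=19: full span → s += 19 → s = 19.0000
seg 3 [166.8°–190.4°] dwell: s stays 19.0000
seg 4 [190.4°–260.3°] cycloidal, h=22: θ=226.9° here. β=36.5, B=69.9. 22·(0.5222 − sin(2π·0.5222)/(2π)) = 11.9741 → s = 30.9741
radial distance = base radius + s = 28 + 30.9741 = 58.9741

58.9741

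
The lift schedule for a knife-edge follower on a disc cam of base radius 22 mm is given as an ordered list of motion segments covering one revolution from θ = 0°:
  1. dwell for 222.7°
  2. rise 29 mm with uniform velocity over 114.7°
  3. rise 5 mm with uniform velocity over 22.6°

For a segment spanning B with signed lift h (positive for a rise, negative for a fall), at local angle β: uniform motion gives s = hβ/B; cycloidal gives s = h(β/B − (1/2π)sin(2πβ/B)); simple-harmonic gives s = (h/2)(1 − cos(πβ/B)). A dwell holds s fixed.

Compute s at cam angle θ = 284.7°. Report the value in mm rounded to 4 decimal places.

seg 1 [0°–222.7°] dwell: s stays 0.0000
seg 2 [222.7°–337.4°] uniform, h=29: θ=284.7° here. β=62, B=114.7. 29·62/114.7 = 15.6757 → s = 15.6757

15.6757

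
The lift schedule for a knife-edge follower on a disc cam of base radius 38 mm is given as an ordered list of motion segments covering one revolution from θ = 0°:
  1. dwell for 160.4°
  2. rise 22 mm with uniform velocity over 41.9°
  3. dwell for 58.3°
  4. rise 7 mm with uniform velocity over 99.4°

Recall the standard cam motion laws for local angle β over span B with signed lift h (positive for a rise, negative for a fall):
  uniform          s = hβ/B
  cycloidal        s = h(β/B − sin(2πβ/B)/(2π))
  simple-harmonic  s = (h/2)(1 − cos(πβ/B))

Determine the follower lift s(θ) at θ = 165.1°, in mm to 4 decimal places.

seg 1 [0°–160.4°] dwell: s stays 0.0000
seg 2 [160.4°–202.3°] uniform, h=22: θ=165.1° here. β=4.7, B=41.9. 22·4.7/41.9 = 2.4678 → s = 2.4678

2.4678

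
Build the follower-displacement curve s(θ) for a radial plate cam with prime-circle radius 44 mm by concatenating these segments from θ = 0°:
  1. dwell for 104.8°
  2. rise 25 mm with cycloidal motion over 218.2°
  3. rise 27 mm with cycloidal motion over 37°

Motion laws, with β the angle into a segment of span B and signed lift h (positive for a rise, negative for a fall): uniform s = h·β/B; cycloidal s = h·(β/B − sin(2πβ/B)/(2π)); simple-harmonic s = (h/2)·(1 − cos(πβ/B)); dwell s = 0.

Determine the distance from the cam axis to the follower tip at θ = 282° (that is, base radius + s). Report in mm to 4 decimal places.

seg 1 [0°–104.8°] dwell: s stays 0.0000
seg 2 [104.8°–323°] cycloidal, h=25: θ=282° here. β=177.2, B=218.2. 25·(0.8121 − sin(2π·0.8121)/(2π)) = 23.9823 → s = 23.9823
radial distance = base radius + s = 44 + 23.9823 = 67.9823

67.9823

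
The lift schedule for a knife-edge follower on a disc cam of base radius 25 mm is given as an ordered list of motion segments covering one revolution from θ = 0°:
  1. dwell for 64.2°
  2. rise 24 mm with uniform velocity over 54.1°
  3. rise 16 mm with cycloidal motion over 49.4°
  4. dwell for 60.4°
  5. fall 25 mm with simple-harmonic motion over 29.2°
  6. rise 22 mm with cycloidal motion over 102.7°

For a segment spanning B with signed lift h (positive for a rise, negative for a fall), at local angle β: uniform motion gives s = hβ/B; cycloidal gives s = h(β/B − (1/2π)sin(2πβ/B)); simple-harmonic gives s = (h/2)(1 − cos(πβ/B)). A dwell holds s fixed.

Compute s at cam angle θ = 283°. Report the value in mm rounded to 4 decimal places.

seg 1 [0°–64.2°] dwell: s stays 0.0000
seg 2 [64.2°–118.3°] uniform, h=24: full span → s += 24 → s = 24.0000
seg 3 [118.3°–167.7°] cycloidal, h=16: full span → s += 16 → s = 40.0000
seg 4 [167.7°–228.1°] dwell: s stays 40.0000
seg 5 [228.1°–257.3°] simple-harmonic, h=-25: full span → s += -25 → s = 15.0000
seg 6 [257.3°–360°] cycloidal, h=22: θ=283° here. β=25.7, B=102.7. 22·(0.2502 − sin(2π·0.2502)/(2π)) = 2.0040 → s = 17.0040

17.0040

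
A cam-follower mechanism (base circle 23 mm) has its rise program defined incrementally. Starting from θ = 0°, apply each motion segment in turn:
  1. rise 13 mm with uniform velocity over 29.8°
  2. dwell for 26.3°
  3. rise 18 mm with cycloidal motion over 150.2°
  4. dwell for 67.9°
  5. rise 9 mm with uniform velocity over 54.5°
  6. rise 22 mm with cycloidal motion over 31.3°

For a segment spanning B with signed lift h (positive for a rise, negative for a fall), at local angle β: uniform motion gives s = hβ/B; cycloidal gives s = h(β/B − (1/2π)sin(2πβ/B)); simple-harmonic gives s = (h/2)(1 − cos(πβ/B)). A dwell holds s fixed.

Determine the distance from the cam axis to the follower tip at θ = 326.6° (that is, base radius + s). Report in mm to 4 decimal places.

seg 1 [0°–29.8°] uniform, h=13: full span → s += 13 → s = 13.0000
seg 2 [29.8°–56.1°] dwell: s stays 13.0000
seg 3 [56.1°–206.3°] cycloidal, h=18: full span → s += 18 → s = 31.0000
seg 4 [206.3°–274.2°] dwell: s stays 31.0000
seg 5 [274.2°–328.7°] uniform, h=9: θ=326.6° here. β=52.4, B=54.5. 9·52.4/54.5 = 8.6532 → s = 39.6532
radial distance = base radius + s = 23 + 39.6532 = 62.6532

62.6532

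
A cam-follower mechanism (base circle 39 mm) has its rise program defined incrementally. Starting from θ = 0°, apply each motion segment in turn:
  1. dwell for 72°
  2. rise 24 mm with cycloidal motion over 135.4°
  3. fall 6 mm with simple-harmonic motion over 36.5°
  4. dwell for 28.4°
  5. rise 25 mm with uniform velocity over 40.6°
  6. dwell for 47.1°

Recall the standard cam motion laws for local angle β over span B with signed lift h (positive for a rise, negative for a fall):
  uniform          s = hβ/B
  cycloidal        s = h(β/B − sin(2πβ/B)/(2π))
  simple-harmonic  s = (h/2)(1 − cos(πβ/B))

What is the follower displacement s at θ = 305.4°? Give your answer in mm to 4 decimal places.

seg 1 [0°–72°] dwell: s stays 0.0000
seg 2 [72°–207.4°] cycloidal, h=24: full span → s += 24 → s = 24.0000
seg 3 [207.4°–243.9°] simple-harmonic, h=-6: full span → s += -6 → s = 18.0000
seg 4 [243.9°–272.3°] dwell: s stays 18.0000
seg 5 [272.3°–312.9°] uniform, h=25: θ=305.4° here. β=33.1, B=40.6. 25·33.1/40.6 = 20.3818 → s = 38.3818

38.3818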